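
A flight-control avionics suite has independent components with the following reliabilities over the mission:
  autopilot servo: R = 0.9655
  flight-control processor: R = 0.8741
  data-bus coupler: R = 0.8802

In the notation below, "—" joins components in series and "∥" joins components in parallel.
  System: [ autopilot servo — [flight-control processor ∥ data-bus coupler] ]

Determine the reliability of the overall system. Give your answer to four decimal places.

0.9509

Parallel (flight-control processor and data-bus coupler): 1 − (1 − 0.874100)(1 − 0.880200) = 0.984917
Series (autopilot servo and [0.984917]): 0.965500 × 0.984917 = 0.9509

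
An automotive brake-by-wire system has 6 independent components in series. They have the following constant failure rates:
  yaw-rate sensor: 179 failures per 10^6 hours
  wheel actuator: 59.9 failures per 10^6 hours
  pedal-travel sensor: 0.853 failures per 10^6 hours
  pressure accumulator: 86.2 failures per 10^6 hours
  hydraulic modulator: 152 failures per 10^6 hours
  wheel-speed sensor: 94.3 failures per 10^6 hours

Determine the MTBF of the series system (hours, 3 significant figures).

1750

Series of exponential components: λ_sys = Σ λ_i
λ_sys = 0.000179 + 0.0000599 + 0.000000853 + 0.0000862 + 0.000152 + 0.0000943 = 5.7225e-04 /h
MTBF = 1 / λ_sys = 1750 h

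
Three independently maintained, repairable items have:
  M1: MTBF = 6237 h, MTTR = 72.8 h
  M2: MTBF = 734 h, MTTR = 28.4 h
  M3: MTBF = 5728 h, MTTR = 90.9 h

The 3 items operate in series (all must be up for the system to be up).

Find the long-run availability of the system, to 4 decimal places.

A(M1) = MTBF/(MTBF+MTTR) = 6237/(6237+72.8) = 0.988462
A(M2) = MTBF/(MTBF+MTTR) = 734/(734+28.4) = 0.962749
A(M3) = MTBF/(MTBF+MTTR) = 5728/(5728+90.9) = 0.984378
Series availability: 0.988462 × 0.962749 × 0.984378 = 0.9368

0.9368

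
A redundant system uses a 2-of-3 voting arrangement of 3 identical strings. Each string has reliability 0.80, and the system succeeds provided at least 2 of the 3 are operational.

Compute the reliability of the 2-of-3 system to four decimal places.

R = Σ_{i=2}^{3} C(3,i) p^i (1−p)^{3−i} with p = 0.80
C(3,2)·0.80^2·0.20^1 = 0.384000
C(3,3)·0.80^3·0.20^0 = 0.512000
Sum = 0.8960

0.8960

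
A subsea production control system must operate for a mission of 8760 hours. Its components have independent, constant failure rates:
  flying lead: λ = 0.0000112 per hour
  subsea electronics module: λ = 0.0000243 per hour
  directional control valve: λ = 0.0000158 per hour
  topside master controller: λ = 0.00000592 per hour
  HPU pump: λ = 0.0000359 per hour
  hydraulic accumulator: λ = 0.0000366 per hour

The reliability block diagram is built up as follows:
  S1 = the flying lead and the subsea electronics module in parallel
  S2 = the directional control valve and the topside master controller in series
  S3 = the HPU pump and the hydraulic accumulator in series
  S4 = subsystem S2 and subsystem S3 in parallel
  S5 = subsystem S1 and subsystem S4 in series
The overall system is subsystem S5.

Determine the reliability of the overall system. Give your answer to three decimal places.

0.902

R(flying lead) = exp(−0.0000112 × 8760) = 0.90655
R(subsea electronics module) = exp(−0.0000243 × 8760) = 0.80826
R(directional control valve) = exp(−0.0000158 × 8760) = 0.87074
R(topside master controller) = exp(−0.00000592 × 8760) = 0.94946
R(HPU pump) = exp(−0.0000359 × 8760) = 0.73017
R(hydraulic accumulator) = exp(−0.0000366 × 8760) = 0.72570
Parallel (flying lead and subsea electronics module): 1 − (1 − 0.90655)(1 − 0.80826) = 0.98208
Series (directional control valve and topside master controller): 0.87074 × 0.94946 = 0.82673
Series (HPU pump and hydraulic accumulator): 0.73017 × 0.72570 = 0.52988
Parallel ([0.82673] and [0.52988]): 1 − (1 − 0.82673)(1 − 0.52988) = 0.91854
Series ([0.98208] and [0.91854]): 0.98208 × 0.91854 = 0.902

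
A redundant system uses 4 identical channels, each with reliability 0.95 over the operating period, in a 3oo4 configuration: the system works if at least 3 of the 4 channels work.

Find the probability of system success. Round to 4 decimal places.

0.9860

R = Σ_{i=3}^{4} C(4,i) p^i (1−p)^{4−i} with p = 0.95
C(4,3)·0.95^3·0.05^1 = 0.171475
C(4,4)·0.95^4·0.05^0 = 0.814506
Sum = 0.9860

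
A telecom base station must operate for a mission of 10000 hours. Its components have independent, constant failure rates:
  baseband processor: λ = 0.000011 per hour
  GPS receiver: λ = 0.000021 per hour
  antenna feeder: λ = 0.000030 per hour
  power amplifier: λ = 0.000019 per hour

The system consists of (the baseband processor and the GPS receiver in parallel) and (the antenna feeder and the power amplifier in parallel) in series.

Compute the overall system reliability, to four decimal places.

R(baseband processor) = exp(−0.000011 × 10000) = 0.895834
R(GPS receiver) = exp(−0.000021 × 10000) = 0.810584
R(antenna feeder) = exp(−0.000030 × 10000) = 0.740818
R(power amplifier) = exp(−0.000019 × 10000) = 0.826959
Parallel (baseband processor and GPS receiver): 1 − (1 − 0.895834)(1 − 0.810584) = 0.980269
Parallel (antenna feeder and power amplifier): 1 − (1 − 0.740818)(1 − 0.826959) = 0.955151
Series ([0.980269] and [0.955151]): 0.980269 × 0.955151 = 0.9363

0.9363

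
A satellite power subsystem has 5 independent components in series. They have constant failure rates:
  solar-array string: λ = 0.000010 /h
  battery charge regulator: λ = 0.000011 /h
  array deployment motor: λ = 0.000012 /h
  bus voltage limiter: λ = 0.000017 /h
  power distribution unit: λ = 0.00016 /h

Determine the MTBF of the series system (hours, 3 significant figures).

4760

Series of exponential components: λ_sys = Σ λ_i
λ_sys = 0.000010 + 0.000011 + 0.000012 + 0.000017 + 0.00016 = 2.1000e-04 /h
MTBF = 1 / λ_sys = 4760 h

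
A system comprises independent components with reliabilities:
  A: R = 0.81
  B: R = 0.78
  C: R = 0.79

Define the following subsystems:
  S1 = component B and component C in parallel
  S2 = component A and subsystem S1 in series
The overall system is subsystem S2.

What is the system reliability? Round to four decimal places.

0.7726

Parallel (B and C): 1 − (1 − 0.780000)(1 − 0.790000) = 0.953800
Series (A and [0.953800]): 0.810000 × 0.953800 = 0.7726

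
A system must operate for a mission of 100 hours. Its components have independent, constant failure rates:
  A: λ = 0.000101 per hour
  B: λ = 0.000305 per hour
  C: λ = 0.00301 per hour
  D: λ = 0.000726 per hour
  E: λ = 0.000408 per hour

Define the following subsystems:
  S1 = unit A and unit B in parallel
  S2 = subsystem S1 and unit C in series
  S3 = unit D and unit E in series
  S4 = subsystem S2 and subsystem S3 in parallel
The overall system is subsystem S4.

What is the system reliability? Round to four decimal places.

0.9721

R(A) = exp(−0.000101 × 100) = 0.989951
R(B) = exp(−0.000305 × 100) = 0.969960
R(C) = exp(−0.00301 × 100) = 0.740078
R(D) = exp(−0.000726 × 100) = 0.929973
R(E) = exp(−0.000408 × 100) = 0.960021
Parallel (A and B): 1 − (1 − 0.989951)(1 − 0.969960) = 0.999698
Series ([0.999698] and C): 0.999698 × 0.740078 = 0.739854
Series (D and E): 0.929973 × 0.960021 = 0.892794
Parallel ([0.739854] and [0.892794]): 1 − (1 − 0.739854)(1 − 0.892794) = 0.9721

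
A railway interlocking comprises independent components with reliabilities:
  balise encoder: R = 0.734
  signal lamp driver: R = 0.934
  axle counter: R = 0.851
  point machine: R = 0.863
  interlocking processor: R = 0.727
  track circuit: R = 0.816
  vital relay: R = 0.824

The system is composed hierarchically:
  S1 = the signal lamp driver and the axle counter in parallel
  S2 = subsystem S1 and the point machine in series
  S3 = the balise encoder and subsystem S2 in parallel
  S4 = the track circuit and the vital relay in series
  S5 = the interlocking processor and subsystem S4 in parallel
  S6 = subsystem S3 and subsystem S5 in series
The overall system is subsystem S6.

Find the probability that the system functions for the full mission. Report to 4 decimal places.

Parallel (signal lamp driver and axle counter): 1 − (1 − 0.934000)(1 − 0.851000) = 0.990166
Series ([0.990166] and point machine): 0.990166 × 0.863000 = 0.854513
Parallel (balise encoder and [0.854513]): 1 − (1 − 0.734000)(1 − 0.854513) = 0.961300
Series (track circuit and vital relay): 0.816000 × 0.824000 = 0.672384
Parallel (interlocking processor and [0.672384]): 1 − (1 − 0.727000)(1 − 0.672384) = 0.910561
Series ([0.961300] and [0.910561]): 0.961300 × 0.910561 = 0.8753

0.8753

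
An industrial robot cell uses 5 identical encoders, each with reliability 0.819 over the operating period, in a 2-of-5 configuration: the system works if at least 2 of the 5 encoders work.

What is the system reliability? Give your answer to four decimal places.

0.9954

R = Σ_{i=2}^{5} C(5,i) p^i (1−p)^{5−i} with p = 0.819
C(5,2)·0.819^2·0.181^3 = 0.039774
C(5,3)·0.819^3·0.181^2 = 0.179974
C(5,4)·0.819^4·0.181^1 = 0.407178
C(5,5)·0.819^5·0.181^0 = 0.368485
Sum = 0.9954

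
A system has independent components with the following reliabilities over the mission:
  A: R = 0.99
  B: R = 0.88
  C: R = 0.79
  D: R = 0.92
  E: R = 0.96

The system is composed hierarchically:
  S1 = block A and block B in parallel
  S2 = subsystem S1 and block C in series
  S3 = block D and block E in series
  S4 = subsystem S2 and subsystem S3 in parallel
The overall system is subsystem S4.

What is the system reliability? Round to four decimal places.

Parallel (A and B): 1 − (1 − 0.990000)(1 − 0.880000) = 0.998800
Series ([0.998800] and C): 0.998800 × 0.790000 = 0.789052
Series (D and E): 0.920000 × 0.960000 = 0.883200
Parallel ([0.789052] and [0.883200]): 1 − (1 − 0.789052)(1 − 0.883200) = 0.9754

0.9754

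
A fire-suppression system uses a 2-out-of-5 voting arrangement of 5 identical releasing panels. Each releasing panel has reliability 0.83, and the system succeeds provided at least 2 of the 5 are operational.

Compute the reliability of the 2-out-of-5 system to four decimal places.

0.9964

R = Σ_{i=2}^{5} C(5,i) p^i (1−p)^{5−i} with p = 0.83
C(5,2)·0.83^2·0.17^3 = 0.033846
C(5,3)·0.83^3·0.17^2 = 0.165246
C(5,4)·0.83^4·0.17^1 = 0.403396
C(5,5)·0.83^5·0.17^0 = 0.393904
Sum = 0.9964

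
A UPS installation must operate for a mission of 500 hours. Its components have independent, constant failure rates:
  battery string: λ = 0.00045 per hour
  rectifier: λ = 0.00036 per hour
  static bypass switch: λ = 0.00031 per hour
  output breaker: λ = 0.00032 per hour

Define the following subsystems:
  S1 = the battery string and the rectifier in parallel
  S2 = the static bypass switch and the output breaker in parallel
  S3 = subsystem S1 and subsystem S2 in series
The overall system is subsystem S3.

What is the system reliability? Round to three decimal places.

R(battery string) = exp(−0.00045 × 500) = 0.79852
R(rectifier) = exp(−0.00036 × 500) = 0.83527
R(static bypass switch) = exp(−0.00031 × 500) = 0.85642
R(output breaker) = exp(−0.00032 × 500) = 0.85214
Parallel (battery string and rectifier): 1 − (1 − 0.79852)(1 − 0.83527) = 0.96681
Parallel (static bypass switch and output breaker): 1 − (1 − 0.85642)(1 − 0.85214) = 0.97877
Series ([0.96681] and [0.97877]): 0.96681 × 0.97877 = 0.946

0.946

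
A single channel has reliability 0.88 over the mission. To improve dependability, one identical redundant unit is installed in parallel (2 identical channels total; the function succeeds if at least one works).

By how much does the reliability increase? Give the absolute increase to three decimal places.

0.106

R_before = 0.88
R_after = 1 − (1 − 0.88)^2 = 0.986
ΔR = 0.986 − 0.88 = 0.106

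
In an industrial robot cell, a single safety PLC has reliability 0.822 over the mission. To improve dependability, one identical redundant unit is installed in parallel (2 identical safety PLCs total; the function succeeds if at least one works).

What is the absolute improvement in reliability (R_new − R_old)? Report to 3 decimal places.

R_before = 0.822
R_after = 1 − (1 − 0.822)^2 = 0.968
ΔR = 0.968 − 0.822 = 0.146

0.146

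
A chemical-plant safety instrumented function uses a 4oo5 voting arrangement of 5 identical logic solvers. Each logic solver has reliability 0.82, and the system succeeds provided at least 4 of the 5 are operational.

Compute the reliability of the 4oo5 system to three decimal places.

0.778

R = Σ_{i=4}^{5} C(5,i) p^i (1−p)^{5−i} with p = 0.82
C(5,4)·0.82^4·0.18^1 = 0.40691
C(5,5)·0.82^5·0.18^0 = 0.37074
Sum = 0.778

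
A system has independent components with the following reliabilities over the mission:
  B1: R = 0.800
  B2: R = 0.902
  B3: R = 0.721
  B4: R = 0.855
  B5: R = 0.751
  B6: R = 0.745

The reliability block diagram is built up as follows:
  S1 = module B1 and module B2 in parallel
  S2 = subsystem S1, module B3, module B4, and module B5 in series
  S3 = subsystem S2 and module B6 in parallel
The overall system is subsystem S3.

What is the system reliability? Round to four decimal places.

0.8607

Parallel (B1 and B2): 1 − (1 − 0.800000)(1 − 0.902000) = 0.980400
Series ([0.980400], B3, B4, and B5): 0.980400 × 0.721000 × 0.855000 × 0.751000 = 0.453884
Parallel ([0.453884] and B6): 1 − (1 − 0.453884)(1 − 0.745000) = 0.8607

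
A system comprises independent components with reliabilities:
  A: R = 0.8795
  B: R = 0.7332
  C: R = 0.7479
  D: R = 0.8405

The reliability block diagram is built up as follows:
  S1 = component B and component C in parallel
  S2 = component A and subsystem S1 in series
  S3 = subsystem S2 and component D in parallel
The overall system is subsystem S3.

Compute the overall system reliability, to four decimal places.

Parallel (B and C): 1 − (1 − 0.733200)(1 − 0.747900) = 0.932740
Series (A and [0.932740]): 0.879500 × 0.932740 = 0.820345
Parallel ([0.820345] and D): 1 − (1 − 0.820345)(1 − 0.840500) = 0.9713

0.9713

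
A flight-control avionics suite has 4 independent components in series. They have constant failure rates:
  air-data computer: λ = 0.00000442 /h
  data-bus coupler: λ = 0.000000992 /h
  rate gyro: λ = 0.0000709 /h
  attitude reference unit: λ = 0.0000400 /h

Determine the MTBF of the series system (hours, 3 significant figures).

Series of exponential components: λ_sys = Σ λ_i
λ_sys = 0.00000442 + 0.000000992 + 0.0000709 + 0.0000400 = 1.1631e-04 /h
MTBF = 1 / λ_sys = 8600 h

8600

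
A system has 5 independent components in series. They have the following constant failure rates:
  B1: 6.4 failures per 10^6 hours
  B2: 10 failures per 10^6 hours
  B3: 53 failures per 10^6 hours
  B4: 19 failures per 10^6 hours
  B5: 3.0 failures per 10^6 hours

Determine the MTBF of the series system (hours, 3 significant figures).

Series of exponential components: λ_sys = Σ λ_i
λ_sys = 0.0000064 + 0.000010 + 0.000053 + 0.000019 + 0.0000030 = 9.1400e-05 /h
MTBF = 1 / λ_sys = 10900 h

10900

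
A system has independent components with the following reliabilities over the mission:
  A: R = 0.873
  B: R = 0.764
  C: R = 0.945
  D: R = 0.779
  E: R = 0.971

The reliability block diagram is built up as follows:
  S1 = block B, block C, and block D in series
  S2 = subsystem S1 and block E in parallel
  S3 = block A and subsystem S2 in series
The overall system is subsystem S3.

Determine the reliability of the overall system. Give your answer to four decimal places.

0.8619

Series (B, C, and D): 0.764000 × 0.945000 × 0.779000 = 0.562422
Parallel ([0.562422] and E): 1 − (1 − 0.562422)(1 − 0.971000) = 0.987310
Series (A and [0.987310]): 0.873000 × 0.987310 = 0.8619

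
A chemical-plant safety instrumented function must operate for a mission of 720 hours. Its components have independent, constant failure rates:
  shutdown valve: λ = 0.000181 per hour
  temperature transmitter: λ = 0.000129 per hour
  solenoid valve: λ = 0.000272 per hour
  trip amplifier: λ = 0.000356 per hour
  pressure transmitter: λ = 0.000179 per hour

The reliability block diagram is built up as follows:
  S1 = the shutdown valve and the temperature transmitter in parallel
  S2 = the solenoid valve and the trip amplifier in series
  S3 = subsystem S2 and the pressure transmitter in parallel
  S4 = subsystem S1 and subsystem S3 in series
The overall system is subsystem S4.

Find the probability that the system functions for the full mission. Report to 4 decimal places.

R(shutdown valve) = exp(−0.000181 × 720) = 0.877814
R(temperature transmitter) = exp(−0.000129 × 720) = 0.911303
R(solenoid valve) = exp(−0.000272 × 720) = 0.822144
R(trip amplifier) = exp(−0.000356 × 720) = 0.773894
R(pressure transmitter) = exp(−0.000179 × 720) = 0.879079
Parallel (shutdown valve and temperature transmitter): 1 − (1 − 0.877814)(1 − 0.911303) = 0.989162
Series (solenoid valve and trip amplifier): 0.822144 × 0.773894 = 0.636252
Parallel ([0.636252] and pressure transmitter): 1 − (1 − 0.636252)(1 − 0.879079) = 0.956015
Series ([0.989162] and [0.956015]): 0.989162 × 0.956015 = 0.9457

0.9457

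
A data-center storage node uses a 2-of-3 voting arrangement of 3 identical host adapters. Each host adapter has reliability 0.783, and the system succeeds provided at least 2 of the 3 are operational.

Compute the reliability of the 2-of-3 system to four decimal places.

0.8792

R = Σ_{i=2}^{3} C(3,i) p^i (1−p)^{3−i} with p = 0.783
C(3,2)·0.783^2·0.217^1 = 0.399121
C(3,3)·0.783^3·0.217^0 = 0.480049
Sum = 0.8792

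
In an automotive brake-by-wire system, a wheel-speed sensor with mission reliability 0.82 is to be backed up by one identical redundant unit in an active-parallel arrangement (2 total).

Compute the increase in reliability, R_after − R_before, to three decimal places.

0.148

R_before = 0.82
R_after = 1 − (1 − 0.82)^2 = 0.968
ΔR = 0.968 − 0.82 = 0.148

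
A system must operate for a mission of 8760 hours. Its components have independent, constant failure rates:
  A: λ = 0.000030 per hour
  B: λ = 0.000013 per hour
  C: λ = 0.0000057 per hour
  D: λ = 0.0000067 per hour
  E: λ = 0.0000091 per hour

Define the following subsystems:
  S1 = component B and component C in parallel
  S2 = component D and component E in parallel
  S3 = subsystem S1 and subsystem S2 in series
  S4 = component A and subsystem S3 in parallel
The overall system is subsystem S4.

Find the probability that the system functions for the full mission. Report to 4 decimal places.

0.9978

R(A) = exp(−0.000030 × 8760) = 0.768896
R(B) = exp(−0.000013 × 8760) = 0.892365
R(C) = exp(−0.0000057 × 8760) = 0.951294
R(D) = exp(−0.0000067 × 8760) = 0.942997
R(E) = exp(−0.0000091 × 8760) = 0.923379
Parallel (B and C): 1 − (1 − 0.892365)(1 − 0.951294) = 0.994758
Parallel (D and E): 1 − (1 − 0.942997)(1 − 0.923379) = 0.995632
Series ([0.994758] and [0.995632]): 0.994758 × 0.995632 = 0.990413
Parallel (A and [0.990413]): 1 − (1 − 0.768896)(1 − 0.990413) = 0.9978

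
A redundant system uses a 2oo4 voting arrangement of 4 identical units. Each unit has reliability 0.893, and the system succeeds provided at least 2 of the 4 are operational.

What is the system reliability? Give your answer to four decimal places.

R = Σ_{i=2}^{4} C(4,i) p^i (1−p)^{4−i} with p = 0.893
C(4,2)·0.893^2·0.107^2 = 0.054780
C(4,3)·0.893^3·0.107^1 = 0.304788
C(4,4)·0.893^4·0.107^0 = 0.635925
Sum = 0.9955

0.9955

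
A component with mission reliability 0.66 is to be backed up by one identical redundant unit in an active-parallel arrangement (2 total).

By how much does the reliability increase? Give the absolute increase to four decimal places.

R_before = 0.66
R_after = 1 − (1 − 0.66)^2 = 0.8844
ΔR = 0.8844 − 0.66 = 0.2244

0.2244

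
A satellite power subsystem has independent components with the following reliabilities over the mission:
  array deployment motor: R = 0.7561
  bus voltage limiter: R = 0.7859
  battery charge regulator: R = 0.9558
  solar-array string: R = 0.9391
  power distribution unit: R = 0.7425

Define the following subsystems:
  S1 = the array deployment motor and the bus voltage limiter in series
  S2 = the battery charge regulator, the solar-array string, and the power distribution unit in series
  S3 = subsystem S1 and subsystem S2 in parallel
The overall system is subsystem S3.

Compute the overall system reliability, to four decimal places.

Series (array deployment motor and bus voltage limiter): 0.756100 × 0.785900 = 0.594219
Series (battery charge regulator, solar-array string, and power distribution unit): 0.955800 × 0.939100 × 0.742500 = 0.666462
Parallel ([0.594219] and [0.666462]): 1 − (1 − 0.594219)(1 − 0.666462) = 0.8647

0.8647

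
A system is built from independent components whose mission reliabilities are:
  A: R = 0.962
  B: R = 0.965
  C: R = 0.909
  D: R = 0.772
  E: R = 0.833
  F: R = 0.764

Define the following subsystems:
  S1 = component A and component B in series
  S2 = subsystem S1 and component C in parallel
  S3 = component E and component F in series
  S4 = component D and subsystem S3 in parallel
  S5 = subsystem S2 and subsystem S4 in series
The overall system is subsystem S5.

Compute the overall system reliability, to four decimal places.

0.9111

Series (A and B): 0.962000 × 0.965000 = 0.928330
Parallel ([0.928330] and C): 1 − (1 − 0.928330)(1 − 0.909000) = 0.993478
Series (E and F): 0.833000 × 0.764000 = 0.636412
Parallel (D and [0.636412]): 1 − (1 − 0.772000)(1 − 0.636412) = 0.917102
Series ([0.993478] and [0.917102]): 0.993478 × 0.917102 = 0.9111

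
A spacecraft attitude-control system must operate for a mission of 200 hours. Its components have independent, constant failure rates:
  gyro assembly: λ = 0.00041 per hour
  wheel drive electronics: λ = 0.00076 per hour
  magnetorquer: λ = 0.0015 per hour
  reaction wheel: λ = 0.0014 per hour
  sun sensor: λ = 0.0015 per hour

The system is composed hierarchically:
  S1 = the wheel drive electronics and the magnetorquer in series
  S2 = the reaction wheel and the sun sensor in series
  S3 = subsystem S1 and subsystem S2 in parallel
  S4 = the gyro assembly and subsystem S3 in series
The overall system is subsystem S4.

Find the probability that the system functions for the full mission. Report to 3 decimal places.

0.774

R(gyro assembly) = exp(−0.00041 × 200) = 0.92127
R(wheel drive electronics) = exp(−0.00076 × 200) = 0.85899
R(magnetorquer) = exp(−0.0015 × 200) = 0.74082
R(reaction wheel) = exp(−0.0014 × 200) = 0.75578
R(sun sensor) = exp(−0.0015 × 200) = 0.74082
Series (wheel drive electronics and magnetorquer): 0.85899 × 0.74082 = 0.63636
Series (reaction wheel and sun sensor): 0.75578 × 0.74082 = 0.55990
Parallel ([0.63636] and [0.55990]): 1 − (1 − 0.63636)(1 − 0.55990) = 0.83996
Series (gyro assembly and [0.83996]): 0.92127 × 0.83996 = 0.774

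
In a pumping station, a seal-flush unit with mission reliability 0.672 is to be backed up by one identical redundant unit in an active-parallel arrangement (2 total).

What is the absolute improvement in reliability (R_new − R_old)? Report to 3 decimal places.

0.220

R_before = 0.672
R_after = 1 − (1 − 0.672)^2 = 0.892
ΔR = 0.892 − 0.672 = 0.220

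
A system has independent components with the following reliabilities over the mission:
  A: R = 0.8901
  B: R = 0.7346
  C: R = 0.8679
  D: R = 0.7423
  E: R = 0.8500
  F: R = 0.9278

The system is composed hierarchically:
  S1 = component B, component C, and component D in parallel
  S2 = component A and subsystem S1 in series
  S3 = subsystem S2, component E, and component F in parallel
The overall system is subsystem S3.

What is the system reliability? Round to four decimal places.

Parallel (B, C, and D): 1 − (1 − 0.734600)(1 − 0.867900)(1 − 0.742300) = 0.990965
Series (A and [0.990965]): 0.890100 × 0.990965 = 0.882058
Parallel ([0.882058], E, and F): 1 − (1 − 0.882058)(1 − 0.850000)(1 − 0.927800) = 0.9987

0.9987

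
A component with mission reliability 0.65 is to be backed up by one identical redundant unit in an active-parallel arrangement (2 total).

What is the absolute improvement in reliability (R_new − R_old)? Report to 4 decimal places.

R_before = 0.65
R_after = 1 − (1 − 0.65)^2 = 0.8775
ΔR = 0.8775 − 0.65 = 0.2275

0.2275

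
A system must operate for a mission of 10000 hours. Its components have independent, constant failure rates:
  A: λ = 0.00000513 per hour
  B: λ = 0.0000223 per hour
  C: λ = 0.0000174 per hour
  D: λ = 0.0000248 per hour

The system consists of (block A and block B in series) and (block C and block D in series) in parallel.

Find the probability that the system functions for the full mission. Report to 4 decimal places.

0.9174

R(A) = exp(−0.00000513 × 10000) = 0.949994
R(B) = exp(−0.0000223 × 10000) = 0.800115
R(C) = exp(−0.0000174 × 10000) = 0.840297
R(D) = exp(−0.0000248 × 10000) = 0.780360
Series (A and B): 0.949994 × 0.800115 = 0.760104
Series (C and D): 0.840297 × 0.780360 = 0.655734
Parallel ([0.760104] and [0.655734]): 1 − (1 − 0.760104)(1 − 0.655734) = 0.9174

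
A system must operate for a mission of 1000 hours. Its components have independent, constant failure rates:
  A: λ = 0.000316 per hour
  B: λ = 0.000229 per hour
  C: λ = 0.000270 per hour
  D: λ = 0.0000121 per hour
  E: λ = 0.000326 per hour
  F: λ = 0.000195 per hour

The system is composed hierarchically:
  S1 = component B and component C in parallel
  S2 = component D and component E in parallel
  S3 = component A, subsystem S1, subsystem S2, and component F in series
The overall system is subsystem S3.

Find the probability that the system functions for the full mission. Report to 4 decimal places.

0.5689

R(A) = exp(−0.000316 × 1000) = 0.729059
R(B) = exp(−0.000229 × 1000) = 0.795329
R(C) = exp(−0.000270 × 1000) = 0.763379
R(D) = exp(−0.0000121 × 1000) = 0.987973
R(E) = exp(−0.000326 × 1000) = 0.721805
R(F) = exp(−0.000195 × 1000) = 0.822835
Parallel (B and C): 1 − (1 − 0.795329)(1 − 0.763379) = 0.951571
Parallel (D and E): 1 − (1 − 0.987973)(1 − 0.721805) = 0.996654
Series (A, [0.951571], [0.996654], and F): 0.729059 × 0.951571 × 0.996654 × 0.822835 = 0.5689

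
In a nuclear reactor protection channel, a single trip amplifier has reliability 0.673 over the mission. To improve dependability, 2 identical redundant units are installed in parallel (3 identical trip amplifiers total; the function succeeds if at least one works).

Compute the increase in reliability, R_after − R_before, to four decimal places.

0.2920

R_before = 0.673
R_after = 1 − (1 − 0.673)^3 = 0.9650
ΔR = 0.9650 − 0.673 = 0.2920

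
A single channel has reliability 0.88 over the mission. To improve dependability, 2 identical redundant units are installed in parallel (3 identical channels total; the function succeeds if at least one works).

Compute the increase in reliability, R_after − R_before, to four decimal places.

0.1183

R_before = 0.88
R_after = 1 − (1 − 0.88)^3 = 0.9983
ΔR = 0.9983 − 0.88 = 0.1183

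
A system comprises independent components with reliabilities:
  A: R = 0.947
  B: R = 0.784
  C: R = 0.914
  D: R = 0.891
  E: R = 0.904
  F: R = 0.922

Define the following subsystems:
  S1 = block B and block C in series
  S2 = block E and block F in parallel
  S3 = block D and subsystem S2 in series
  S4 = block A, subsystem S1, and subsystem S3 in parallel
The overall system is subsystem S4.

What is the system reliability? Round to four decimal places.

0.9983

Series (B and C): 0.784000 × 0.914000 = 0.716576
Parallel (E and F): 1 − (1 − 0.904000)(1 − 0.922000) = 0.992512
Series (D and [0.992512]): 0.891000 × 0.992512 = 0.884328
Parallel (A, [0.716576], and [0.884328]): 1 − (1 − 0.947000)(1 − 0.716576)(1 − 0.884328) = 0.9983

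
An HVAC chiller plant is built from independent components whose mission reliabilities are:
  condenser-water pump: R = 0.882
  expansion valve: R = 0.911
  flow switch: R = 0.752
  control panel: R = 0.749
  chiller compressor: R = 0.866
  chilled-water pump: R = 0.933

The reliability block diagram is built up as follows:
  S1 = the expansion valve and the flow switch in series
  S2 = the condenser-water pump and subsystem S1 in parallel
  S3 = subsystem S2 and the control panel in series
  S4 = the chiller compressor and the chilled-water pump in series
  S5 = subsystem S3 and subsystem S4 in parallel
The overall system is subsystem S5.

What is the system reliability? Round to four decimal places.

0.9465

Series (expansion valve and flow switch): 0.911000 × 0.752000 = 0.685072
Parallel (condenser-water pump and [0.685072]): 1 − (1 − 0.882000)(1 − 0.685072) = 0.962838
Series ([0.962838] and control panel): 0.962838 × 0.749000 = 0.721166
Series (chiller compressor and chilled-water pump): 0.866000 × 0.933000 = 0.807978
Parallel ([0.721166] and [0.807978]): 1 − (1 − 0.721166)(1 − 0.807978) = 0.9465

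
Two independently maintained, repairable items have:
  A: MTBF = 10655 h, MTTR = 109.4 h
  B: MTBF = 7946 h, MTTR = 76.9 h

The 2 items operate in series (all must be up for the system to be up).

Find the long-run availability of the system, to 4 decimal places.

A(A) = MTBF/(MTBF+MTTR) = 10655/(10655+109.4) = 0.989837
A(B) = MTBF/(MTBF+MTTR) = 7946/(7946+76.9) = 0.990415
Series availability: 0.989837 × 0.990415 = 0.9803

0.9803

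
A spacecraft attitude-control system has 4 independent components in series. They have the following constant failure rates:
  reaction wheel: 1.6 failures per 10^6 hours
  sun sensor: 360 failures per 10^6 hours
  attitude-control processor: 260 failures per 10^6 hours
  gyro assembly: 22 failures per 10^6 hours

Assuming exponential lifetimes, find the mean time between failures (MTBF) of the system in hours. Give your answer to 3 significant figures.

1550

Series of exponential components: λ_sys = Σ λ_i
λ_sys = 0.0000016 + 0.00036 + 0.00026 + 0.000022 = 6.4360e-04 /h
MTBF = 1 / λ_sys = 1550 h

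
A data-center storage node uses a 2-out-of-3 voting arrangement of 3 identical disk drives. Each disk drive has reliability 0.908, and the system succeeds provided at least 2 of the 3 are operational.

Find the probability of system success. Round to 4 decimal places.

0.9762

R = Σ_{i=2}^{3} C(3,i) p^i (1−p)^{3−i} with p = 0.908
C(3,2)·0.908^2·0.092^1 = 0.227552
C(3,3)·0.908^3·0.092^0 = 0.748613
Sum = 0.9762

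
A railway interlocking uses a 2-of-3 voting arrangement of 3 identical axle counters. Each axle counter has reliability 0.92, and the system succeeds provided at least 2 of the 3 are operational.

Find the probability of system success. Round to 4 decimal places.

0.9818

R = Σ_{i=2}^{3} C(3,i) p^i (1−p)^{3−i} with p = 0.92
C(3,2)·0.92^2·0.08^1 = 0.203136
C(3,3)·0.92^3·0.08^0 = 0.778688
Sum = 0.9818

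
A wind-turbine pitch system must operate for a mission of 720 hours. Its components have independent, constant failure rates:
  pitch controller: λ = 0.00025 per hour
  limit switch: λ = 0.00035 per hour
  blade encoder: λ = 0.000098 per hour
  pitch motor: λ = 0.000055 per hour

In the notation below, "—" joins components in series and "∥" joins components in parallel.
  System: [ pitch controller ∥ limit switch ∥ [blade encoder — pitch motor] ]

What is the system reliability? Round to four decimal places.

R(pitch controller) = exp(−0.00025 × 720) = 0.835270
R(limit switch) = exp(−0.00035 × 720) = 0.777245
R(blade encoder) = exp(−0.000098 × 720) = 0.931872
R(pitch motor) = exp(−0.000055 × 720) = 0.961174
Series (blade encoder and pitch motor): 0.931872 × 0.961174 = 0.895691
Parallel (pitch controller, limit switch, and [0.895691]): 1 − (1 − 0.835270)(1 − 0.777245)(1 − 0.895691) = 0.9962

0.9962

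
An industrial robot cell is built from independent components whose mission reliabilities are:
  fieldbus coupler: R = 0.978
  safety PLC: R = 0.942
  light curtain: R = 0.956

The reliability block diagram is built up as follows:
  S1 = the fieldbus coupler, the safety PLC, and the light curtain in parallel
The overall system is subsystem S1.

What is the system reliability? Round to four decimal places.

Parallel (fieldbus coupler, safety PLC, and light curtain): 1 − (1 − 0.978000)(1 − 0.942000)(1 − 0.956000) = 0.9999

0.9999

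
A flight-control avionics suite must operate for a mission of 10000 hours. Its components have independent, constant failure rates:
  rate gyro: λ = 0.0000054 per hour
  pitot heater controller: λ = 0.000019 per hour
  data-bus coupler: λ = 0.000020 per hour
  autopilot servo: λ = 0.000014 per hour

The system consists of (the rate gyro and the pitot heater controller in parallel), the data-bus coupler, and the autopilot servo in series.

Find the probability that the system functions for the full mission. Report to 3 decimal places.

0.705

R(rate gyro) = exp(−0.0000054 × 10000) = 0.94743
R(pitot heater controller) = exp(−0.000019 × 10000) = 0.82696
R(data-bus coupler) = exp(−0.000020 × 10000) = 0.81873
R(autopilot servo) = exp(−0.000014 × 10000) = 0.86936
Parallel (rate gyro and pitot heater controller): 1 − (1 − 0.94743)(1 − 0.82696) = 0.99090
Series ([0.99090], data-bus coupler, and autopilot servo): 0.99090 × 0.81873 × 0.86936 = 0.705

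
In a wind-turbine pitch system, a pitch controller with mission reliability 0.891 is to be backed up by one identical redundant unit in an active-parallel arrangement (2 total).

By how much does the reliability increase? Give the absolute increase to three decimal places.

R_before = 0.891
R_after = 1 − (1 − 0.891)^2 = 0.988
ΔR = 0.988 − 0.891 = 0.097

0.097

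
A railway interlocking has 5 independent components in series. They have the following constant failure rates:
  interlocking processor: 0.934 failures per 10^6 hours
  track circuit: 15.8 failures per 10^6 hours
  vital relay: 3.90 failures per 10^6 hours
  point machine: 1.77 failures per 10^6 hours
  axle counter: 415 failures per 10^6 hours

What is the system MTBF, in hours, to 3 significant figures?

2290

Series of exponential components: λ_sys = Σ λ_i
λ_sys = 0.000000934 + 0.0000158 + 0.00000390 + 0.00000177 + 0.000415 = 4.3740e-04 /h
MTBF = 1 / λ_sys = 2290 h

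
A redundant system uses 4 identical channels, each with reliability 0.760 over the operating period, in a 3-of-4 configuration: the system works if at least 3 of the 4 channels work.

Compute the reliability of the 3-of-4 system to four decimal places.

R = Σ_{i=3}^{4} C(4,i) p^i (1−p)^{4−i} with p = 0.760
C(4,3)·0.760^3·0.240^1 = 0.421417
C(4,4)·0.760^4·0.240^0 = 0.333622
Sum = 0.7550

0.7550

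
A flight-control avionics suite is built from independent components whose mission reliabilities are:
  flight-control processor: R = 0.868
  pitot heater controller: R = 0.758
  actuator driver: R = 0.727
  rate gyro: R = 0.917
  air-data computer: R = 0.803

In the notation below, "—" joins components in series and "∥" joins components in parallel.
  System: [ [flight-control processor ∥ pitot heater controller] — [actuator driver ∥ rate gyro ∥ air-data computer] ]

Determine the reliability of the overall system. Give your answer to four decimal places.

Parallel (flight-control processor and pitot heater controller): 1 − (1 − 0.868000)(1 − 0.758000) = 0.968056
Parallel (actuator driver, rate gyro, and air-data computer): 1 − (1 − 0.727000)(1 − 0.917000)(1 − 0.803000) = 0.995536
Series ([0.968056] and [0.995536]): 0.968056 × 0.995536 = 0.9637

0.9637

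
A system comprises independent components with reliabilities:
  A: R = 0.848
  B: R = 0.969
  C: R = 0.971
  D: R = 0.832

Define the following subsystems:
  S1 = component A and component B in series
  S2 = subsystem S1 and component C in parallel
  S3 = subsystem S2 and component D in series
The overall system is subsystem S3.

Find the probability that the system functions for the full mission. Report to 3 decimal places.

0.828

Series (A and B): 0.84800 × 0.96900 = 0.82171
Parallel ([0.82171] and C): 1 − (1 − 0.82171)(1 − 0.97100) = 0.99483
Series ([0.99483] and D): 0.99483 × 0.83200 = 0.828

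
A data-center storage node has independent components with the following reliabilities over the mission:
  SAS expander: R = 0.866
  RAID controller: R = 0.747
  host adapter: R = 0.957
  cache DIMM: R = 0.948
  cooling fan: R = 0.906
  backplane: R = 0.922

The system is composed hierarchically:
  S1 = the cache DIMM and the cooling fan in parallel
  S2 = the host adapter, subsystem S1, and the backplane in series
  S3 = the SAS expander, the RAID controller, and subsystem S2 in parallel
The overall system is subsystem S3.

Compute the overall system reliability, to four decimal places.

0.9959

Parallel (cache DIMM and cooling fan): 1 − (1 − 0.948000)(1 − 0.906000) = 0.995112
Series (host adapter, [0.995112], and backplane): 0.957000 × 0.995112 × 0.922000 = 0.878041
Parallel (SAS expander, RAID controller, and [0.878041]): 1 − (1 − 0.866000)(1 − 0.747000)(1 − 0.878041) = 0.9959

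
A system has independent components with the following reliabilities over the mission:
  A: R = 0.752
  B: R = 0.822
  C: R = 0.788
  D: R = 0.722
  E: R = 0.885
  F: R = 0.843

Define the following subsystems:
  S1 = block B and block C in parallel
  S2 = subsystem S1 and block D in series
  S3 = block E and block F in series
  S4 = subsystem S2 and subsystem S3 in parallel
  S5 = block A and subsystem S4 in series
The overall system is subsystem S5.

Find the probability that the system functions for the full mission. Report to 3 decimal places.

0.694

Parallel (B and C): 1 − (1 − 0.82200)(1 − 0.78800) = 0.96226
Series ([0.96226] and D): 0.96226 × 0.72200 = 0.69475
Series (E and F): 0.88500 × 0.84300 = 0.74606
Parallel ([0.69475] and [0.74606]): 1 − (1 − 0.69475)(1 − 0.74606) = 0.92248
Series (A and [0.92248]): 0.75200 × 0.92248 = 0.694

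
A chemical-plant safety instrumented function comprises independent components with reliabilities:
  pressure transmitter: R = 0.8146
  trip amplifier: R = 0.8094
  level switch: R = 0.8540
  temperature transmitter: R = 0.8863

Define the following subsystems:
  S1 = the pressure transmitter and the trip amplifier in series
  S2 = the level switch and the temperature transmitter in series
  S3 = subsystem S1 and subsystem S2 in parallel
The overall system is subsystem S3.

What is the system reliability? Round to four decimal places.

Series (pressure transmitter and trip amplifier): 0.814600 × 0.809400 = 0.659337
Series (level switch and temperature transmitter): 0.854000 × 0.886300 = 0.756900
Parallel ([0.659337] and [0.756900]): 1 − (1 − 0.659337)(1 − 0.756900) = 0.9172

0.9172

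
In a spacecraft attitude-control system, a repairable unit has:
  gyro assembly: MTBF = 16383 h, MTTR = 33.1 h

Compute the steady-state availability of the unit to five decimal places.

A(gyro assembly) = MTBF/(MTBF+MTTR) = 16383/(16383+33.1) = 0.99798

0.99798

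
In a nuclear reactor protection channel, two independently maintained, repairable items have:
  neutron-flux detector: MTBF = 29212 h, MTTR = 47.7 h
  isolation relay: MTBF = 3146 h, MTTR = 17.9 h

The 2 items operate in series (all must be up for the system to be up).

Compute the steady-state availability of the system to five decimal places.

0.99272

A(neutron-flux detector) = MTBF/(MTBF+MTTR) = 29212/(29212+47.7) = 0.998370
A(isolation relay) = MTBF/(MTBF+MTTR) = 3146/(3146+17.9) = 0.994342
Series availability: 0.998370 × 0.994342 = 0.99272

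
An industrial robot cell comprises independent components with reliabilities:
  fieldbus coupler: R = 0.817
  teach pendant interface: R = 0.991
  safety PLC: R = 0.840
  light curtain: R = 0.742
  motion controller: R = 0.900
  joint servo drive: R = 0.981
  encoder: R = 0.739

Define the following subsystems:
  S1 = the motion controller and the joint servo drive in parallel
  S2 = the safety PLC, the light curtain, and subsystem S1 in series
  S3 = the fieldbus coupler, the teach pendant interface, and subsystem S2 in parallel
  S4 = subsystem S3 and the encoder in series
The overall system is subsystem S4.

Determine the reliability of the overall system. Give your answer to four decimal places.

0.7385

Parallel (motion controller and joint servo drive): 1 − (1 − 0.900000)(1 − 0.981000) = 0.998100
Series (safety PLC, light curtain, and [0.998100]): 0.840000 × 0.742000 × 0.998100 = 0.622096
Parallel (fieldbus coupler, teach pendant interface, and [0.622096]): 1 − (1 − 0.817000)(1 − 0.991000)(1 − 0.622096) = 0.999378
Series ([0.999378] and encoder): 0.999378 × 0.739000 = 0.7385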